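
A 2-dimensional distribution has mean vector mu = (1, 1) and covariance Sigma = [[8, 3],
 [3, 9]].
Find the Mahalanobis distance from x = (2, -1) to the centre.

Step 1 — centre the observation: (x - mu) = (1, -2).

Step 2 — invert Sigma. det(Sigma) = 8·9 - (3)² = 63.
  Sigma^{-1} = (1/det) · [[d, -b], [-b, a]] = [[0.1429, -0.0476],
 [-0.0476, 0.127]].

Step 3 — form the quadratic (x - mu)^T · Sigma^{-1} · (x - mu):
  Sigma^{-1} · (x - mu) = (0.2381, -0.3016).
  (x - mu)^T · [Sigma^{-1} · (x - mu)] = (1)·(0.2381) + (-2)·(-0.3016) = 0.8413.

Step 4 — take square root: d = √(0.8413) ≈ 0.9172.

d(x, mu) = √(0.8413) ≈ 0.9172


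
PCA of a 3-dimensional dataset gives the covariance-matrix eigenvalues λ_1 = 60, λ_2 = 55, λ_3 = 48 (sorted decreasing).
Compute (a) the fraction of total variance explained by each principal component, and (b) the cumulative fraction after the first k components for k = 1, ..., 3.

Step 1 — total variance = trace(Sigma) = Σ λ_i = 60 + 55 + 48 = 163.

Step 2 — fraction explained by component i = λ_i / Σ λ:
  PC1: 60/163 = 0.3681
  PC2: 55/163 = 0.3374
  PC3: 48/163 = 0.2945

Step 3 — cumulative fraction after k components = (λ_1 + ... + λ_k) / Σ λ:
  k = 1: 60/163 = 0.3681
  k = 2: (60 + 55)/163 = 115/163 = 0.7055
  k = 3: (60 + 55 + 48)/163 = 163/163 = 1

Summary (fraction, with percent):

explained: PC1 0.3681 (36.81%), PC2 0.3374 (33.74%), PC3 0.2945 (29.45%);  cumulative: 0.3681, 0.7055, 1


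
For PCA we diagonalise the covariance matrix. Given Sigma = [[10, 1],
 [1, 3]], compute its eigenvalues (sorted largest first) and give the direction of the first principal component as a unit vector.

Step 1 — characteristic polynomial of 2×2 Sigma:
  det(Sigma - λI) = λ² - trace · λ + det = 0.
  trace = 10 + 3 = 13, det = 10·3 - (1)² = 29.
Step 2 — discriminant:
  Δ = trace² - 4·det = 169 - 116 = 53.
Step 3 — eigenvalues:
  λ = (trace ± √Δ)/2 = (13 ± 7.2801)/2,
  λ_1 = 10.1401,  λ_2 = 2.8599.

Step 4 — unit eigenvector for λ_1: solve (Sigma - λ_1 I)v = 0. First row:
  (10 - 10.1401)·v_x + (1)·v_y = 0, i.e. (-0.1401)·v_x + (1)·v_y = 0,
  so v ∝ (b, λ_1 - a) = (1, 0.1401) = u.
  ||u|| = √((1)² + (0.1401)²) = √(1.0196) ≈ 1.0098,
  v_1 = u/||u|| ≈ (0.9903, 0.1387) (||v_1|| = 1).

λ_1 = 10.1401,  λ_2 = 2.8599;  v_1 ≈ (0.9903, 0.1387)


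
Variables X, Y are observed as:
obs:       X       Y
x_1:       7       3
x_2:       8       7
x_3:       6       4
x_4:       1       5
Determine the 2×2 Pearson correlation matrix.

Step 1 — column means:
  mean(X) = (7 + 8 + 6 + 1) / 4 = 22/4 = 5.5
  mean(Y) = (3 + 7 + 4 + 5) / 4 = 19/4 = 4.75

Step 2 — sample variances and covariances s[i,j] = (1/(n-1)) · Σ_k (x_{k,i} - mean_i) · (x_{k,j} - mean_j), with n-1 = 3:
  s[X,X] = ((1.5)·(1.5) + (2.5)·(2.5) + (0.5)·(0.5) + (-4.5)·(-4.5)) / 3 = 29/3 = 9.6667
  s[X,Y] = ((1.5)·(-1.75) + (2.5)·(2.25) + (0.5)·(-0.75) + (-4.5)·(0.25)) / 3 = 1.5/3 = 0.5
  s[Y,Y] = ((-1.75)·(-1.75) + (2.25)·(2.25) + (-0.75)·(-0.75) + (0.25)·(0.25)) / 3 = 8.75/3 = 2.9167
  Sample standard deviations s_i = √(s[i,i]):
  s(X) = √(9.6667) = 3.1091
  s(Y) = √(2.9167) = 1.7078

Step 3 — r_{ij} = s_{ij} / (s_i · s_j):
  r[X,X] = 1 (diagonal).
  r[X,Y] = 0.5 / (3.1091 · 1.7078) = 0.5 / 5.3098 = 0.0942
  r[Y,Y] = 1 (diagonal).

R is symmetric with unit diagonal. Assembling:

R = [[1, 0.0942],
 [0.0942, 1]]


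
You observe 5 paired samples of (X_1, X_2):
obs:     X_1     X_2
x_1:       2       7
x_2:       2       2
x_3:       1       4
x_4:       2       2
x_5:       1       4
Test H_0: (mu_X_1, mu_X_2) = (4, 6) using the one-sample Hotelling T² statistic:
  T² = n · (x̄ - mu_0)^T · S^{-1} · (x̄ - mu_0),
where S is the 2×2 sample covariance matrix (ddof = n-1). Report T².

Step 1 — sample mean vector:
  mean(X_1) = (2 + 2 + 1 + 2 + 1) / 5 = 8/5 = 1.6
  mean(X_2) = (7 + 2 + 4 + 2 + 4) / 5 = 19/5 = 3.8
  x̄ = (1.6, 3.8),  deviation x̄ - mu_0 = (1.6, 3.8) - (4, 6) = (-2.4, -2.2).

Step 2 — sample covariance matrix, S[i,j] = (1/(n-1)) · Σ_k (x_{k,i} - mean_i) · (x_{k,j} - mean_j), divisor n-1 = 4:
  S[X_1,X_1] = ((0.4)·(0.4) + (0.4)·(0.4) + (-0.6)·(-0.6) + (0.4)·(0.4) + (-0.6)·(-0.6)) / 4 = 1.2/4 = 0.3
  S[X_1,X_2] = ((0.4)·(3.2) + (0.4)·(-1.8) + (-0.6)·(0.2) + (0.4)·(-1.8) + (-0.6)·(0.2)) / 4 = -0.4/4 = -0.1
  S[X_2,X_2] = ((3.2)·(3.2) + (-1.8)·(-1.8) + (0.2)·(0.2) + (-1.8)·(-1.8) + (0.2)·(0.2)) / 4 = 16.8/4 = 4.2
  S = [[0.3, -0.1],
 [-0.1, 4.2]].

Step 3 — invert S. det(S) = 0.3·4.2 - (-0.1)² = 1.25.
  S^{-1} = (1/det) · [[d, -b], [-b, a]] = [[3.36, 0.08],
 [0.08, 0.24]].

Step 4 — quadratic form (x̄ - mu_0)^T · S^{-1} · (x̄ - mu_0):
  S^{-1} · (x̄ - mu_0) = (-8.24, -0.72),
  (x̄ - mu_0)^T · [...] = (-2.4)·(-8.24) + (-2.2)·(-0.72) = 21.36.

Step 5 — scale by n: T² = 5 · 21.36 = 106.8.

T² ≈ 106.8


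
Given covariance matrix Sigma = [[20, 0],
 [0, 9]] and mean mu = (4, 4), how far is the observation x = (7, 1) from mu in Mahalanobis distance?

Step 1 — centre the observation: (x - mu) = (3, -3).

Step 2 — invert Sigma. det(Sigma) = 20·9 - (0)² = 180.
  Sigma^{-1} = (1/det) · [[d, -b], [-b, a]] = [[0.05, 0],
 [0, 0.1111]].

Step 3 — form the quadratic (x - mu)^T · Sigma^{-1} · (x - mu):
  Sigma^{-1} · (x - mu) = (0.15, -0.3333).
  (x - mu)^T · [Sigma^{-1} · (x - mu)] = (3)·(0.15) + (-3)·(-0.3333) = 1.45.

Step 4 — take square root: d = √(1.45) ≈ 1.2042.

d(x, mu) = √(1.45) ≈ 1.2042


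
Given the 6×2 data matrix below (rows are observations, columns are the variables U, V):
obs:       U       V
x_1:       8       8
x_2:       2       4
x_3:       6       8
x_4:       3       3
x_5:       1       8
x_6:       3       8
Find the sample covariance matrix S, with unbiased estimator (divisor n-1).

Step 1 — column means:
  mean(U) = (8 + 2 + 6 + 3 + 1 + 3) / 6 = 23/6 = 3.8333
  mean(V) = (8 + 4 + 8 + 3 + 8 + 8) / 6 = 39/6 = 6.5

Step 2 — sample covariance S[i,j] = (1/(n-1)) · Σ_k (x_{k,i} - mean_i) · (x_{k,j} - mean_j), with n-1 = 5.
  S[U,U] = ((4.1667)·(4.1667) + (-1.8333)·(-1.8333) + (2.1667)·(2.1667) + (-0.8333)·(-0.8333) + (-2.8333)·(-2.8333) + (-0.8333)·(-0.8333)) / 5 = 34.8333/5 = 6.9667
  S[U,V] = ((4.1667)·(1.5) + (-1.8333)·(-2.5) + (2.1667)·(1.5) + (-0.8333)·(-3.5) + (-2.8333)·(1.5) + (-0.8333)·(1.5)) / 5 = 11.5/5 = 2.3
  S[V,V] = ((1.5)·(1.5) + (-2.5)·(-2.5) + (1.5)·(1.5) + (-3.5)·(-3.5) + (1.5)·(1.5) + (1.5)·(1.5)) / 5 = 27.5/5 = 5.5

S is symmetric (S[j,i] = S[i,j]). Assembling:

S = [[6.9667, 2.3],
 [2.3, 5.5]]


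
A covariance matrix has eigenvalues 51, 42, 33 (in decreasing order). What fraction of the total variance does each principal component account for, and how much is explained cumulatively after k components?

Step 1 — total variance = trace(Sigma) = Σ λ_i = 51 + 42 + 33 = 126.

Step 2 — fraction explained by component i = λ_i / Σ λ:
  PC1: 51/126 = 0.4048
  PC2: 42/126 = 0.3333
  PC3: 33/126 = 0.2619

Step 3 — cumulative fraction after k components = (λ_1 + ... + λ_k) / Σ λ:
  k = 1: 51/126 = 0.4048
  k = 2: (51 + 42)/126 = 93/126 = 0.7381
  k = 3: (51 + 42 + 33)/126 = 126/126 = 1

Summary (fraction, with percent):

explained: PC1 0.4048 (40.48%), PC2 0.3333 (33.33%), PC3 0.2619 (26.19%);  cumulative: 0.4048, 0.7381, 1


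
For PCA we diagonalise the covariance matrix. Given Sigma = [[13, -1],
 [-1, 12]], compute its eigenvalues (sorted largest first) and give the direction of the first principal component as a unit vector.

Step 1 — characteristic polynomial of 2×2 Sigma:
  det(Sigma - λI) = λ² - trace · λ + det = 0.
  trace = 13 + 12 = 25, det = 13·12 - (-1)² = 155.
Step 2 — discriminant:
  Δ = trace² - 4·det = 625 - 620 = 5.
Step 3 — eigenvalues:
  λ = (trace ± √Δ)/2 = (25 ± 2.2361)/2,
  λ_1 = 13.618,  λ_2 = 11.382.

Step 4 — unit eigenvector for λ_1: solve (Sigma - λ_1 I)v = 0. First row:
  (13 - 13.618)·v_x + (-1)·v_y = 0, i.e. (-0.618)·v_x + (-1)·v_y = 0,
  so v ∝ (b, λ_1 - a) = (-1, 0.618); multiply by -1 so the first entry is positive: u = (1, -0.618).
  ||u|| = √((1)² + (-0.618)²) = √(1.382) ≈ 1.1756,
  v_1 = u/||u|| ≈ (0.8507, -0.5257) (||v_1|| = 1).

λ_1 = 13.618,  λ_2 = 11.382;  v_1 ≈ (0.8507, -0.5257)


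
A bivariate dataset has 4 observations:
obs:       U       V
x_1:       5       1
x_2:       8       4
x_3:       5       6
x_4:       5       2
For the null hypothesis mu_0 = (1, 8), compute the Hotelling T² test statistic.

Step 1 — sample mean vector:
  mean(U) = (5 + 8 + 5 + 5) / 4 = 23/4 = 5.75
  mean(V) = (1 + 4 + 6 + 2) / 4 = 13/4 = 3.25
  x̄ = (5.75, 3.25),  deviation x̄ - mu_0 = (5.75, 3.25) - (1, 8) = (4.75, -4.75).

Step 2 — sample covariance matrix, S[i,j] = (1/(n-1)) · Σ_k (x_{k,i} - mean_i) · (x_{k,j} - mean_j), divisor n-1 = 3:
  S[U,U] = ((-0.75)·(-0.75) + (2.25)·(2.25) + (-0.75)·(-0.75) + (-0.75)·(-0.75)) / 3 = 6.75/3 = 2.25
  S[U,V] = ((-0.75)·(-2.25) + (2.25)·(0.75) + (-0.75)·(2.75) + (-0.75)·(-1.25)) / 3 = 2.25/3 = 0.75
  S[V,V] = ((-2.25)·(-2.25) + (0.75)·(0.75) + (2.75)·(2.75) + (-1.25)·(-1.25)) / 3 = 14.75/3 = 4.9167
  S = [[2.25, 0.75],
 [0.75, 4.9167]].

Step 3 — invert S. det(S) = 2.25·4.9167 - (0.75)² = 10.5.
  S^{-1} = (1/det) · [[d, -b], [-b, a]] = [[0.4683, -0.0714],
 [-0.0714, 0.2143]].

Step 4 — quadratic form (x̄ - mu_0)^T · S^{-1} · (x̄ - mu_0):
  S^{-1} · (x̄ - mu_0) = (2.5635, -1.3571),
  (x̄ - mu_0)^T · [...] = (4.75)·(2.5635) + (-4.75)·(-1.3571) = 18.623.

Step 5 — scale by n: T² = 4 · 18.623 = 74.4921.

T² ≈ 74.4921


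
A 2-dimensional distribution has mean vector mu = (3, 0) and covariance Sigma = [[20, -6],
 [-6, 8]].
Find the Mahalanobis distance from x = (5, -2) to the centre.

Step 1 — centre the observation: (x - mu) = (2, -2).

Step 2 — invert Sigma. det(Sigma) = 20·8 - (-6)² = 124.
  Sigma^{-1} = (1/det) · [[d, -b], [-b, a]] = [[0.0645, 0.0484],
 [0.0484, 0.1613]].

Step 3 — form the quadratic (x - mu)^T · Sigma^{-1} · (x - mu):
  Sigma^{-1} · (x - mu) = (0.0323, -0.2258).
  (x - mu)^T · [Sigma^{-1} · (x - mu)] = (2)·(0.0323) + (-2)·(-0.2258) = 0.5161.

Step 4 — take square root: d = √(0.5161) ≈ 0.7184.

d(x, mu) = √(0.5161) ≈ 0.7184


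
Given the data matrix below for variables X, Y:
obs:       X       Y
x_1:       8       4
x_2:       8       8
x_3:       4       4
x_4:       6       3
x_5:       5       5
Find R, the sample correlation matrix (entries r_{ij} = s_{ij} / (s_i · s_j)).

Step 1 — column means:
  mean(X) = (8 + 8 + 4 + 6 + 5) / 5 = 31/5 = 6.2
  mean(Y) = (4 + 8 + 4 + 3 + 5) / 5 = 24/5 = 4.8

Step 2 — sample variances and covariances s[i,j] = (1/(n-1)) · Σ_k (x_{k,i} - mean_i) · (x_{k,j} - mean_j), with n-1 = 4:
  s[X,X] = ((1.8)·(1.8) + (1.8)·(1.8) + (-2.2)·(-2.2) + (-0.2)·(-0.2) + (-1.2)·(-1.2)) / 4 = 12.8/4 = 3.2
  s[X,Y] = ((1.8)·(-0.8) + (1.8)·(3.2) + (-2.2)·(-0.8) + (-0.2)·(-1.8) + (-1.2)·(0.2)) / 4 = 6.2/4 = 1.55
  s[Y,Y] = ((-0.8)·(-0.8) + (3.2)·(3.2) + (-0.8)·(-0.8) + (-1.8)·(-1.8) + (0.2)·(0.2)) / 4 = 14.8/4 = 3.7
  Sample standard deviations s_i = √(s[i,i]):
  s(X) = √(3.2) = 1.7889
  s(Y) = √(3.7) = 1.9235

Step 3 — r_{ij} = s_{ij} / (s_i · s_j):
  r[X,X] = 1 (diagonal).
  r[X,Y] = 1.55 / (1.7889 · 1.9235) = 1.55 / 3.4409 = 0.4505
  r[Y,Y] = 1 (diagonal).

R is symmetric with unit diagonal. Assembling:

R = [[1, 0.4505],
 [0.4505, 1]]


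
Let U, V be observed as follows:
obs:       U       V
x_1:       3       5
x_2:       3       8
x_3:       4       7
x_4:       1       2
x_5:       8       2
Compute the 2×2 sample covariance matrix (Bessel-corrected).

Step 1 — column means:
  mean(U) = (3 + 3 + 4 + 1 + 8) / 5 = 19/5 = 3.8
  mean(V) = (5 + 8 + 7 + 2 + 2) / 5 = 24/5 = 4.8

Step 2 — sample covariance S[i,j] = (1/(n-1)) · Σ_k (x_{k,i} - mean_i) · (x_{k,j} - mean_j), with n-1 = 4.
  S[U,U] = ((-0.8)·(-0.8) + (-0.8)·(-0.8) + (0.2)·(0.2) + (-2.8)·(-2.8) + (4.2)·(4.2)) / 4 = 26.8/4 = 6.7
  S[U,V] = ((-0.8)·(0.2) + (-0.8)·(3.2) + (0.2)·(2.2) + (-2.8)·(-2.8) + (4.2)·(-2.8)) / 4 = -6.2/4 = -1.55
  S[V,V] = ((0.2)·(0.2) + (3.2)·(3.2) + (2.2)·(2.2) + (-2.8)·(-2.8) + (-2.8)·(-2.8)) / 4 = 30.8/4 = 7.7

S is symmetric (S[j,i] = S[i,j]). Assembling:

S = [[6.7, -1.55],
 [-1.55, 7.7]]


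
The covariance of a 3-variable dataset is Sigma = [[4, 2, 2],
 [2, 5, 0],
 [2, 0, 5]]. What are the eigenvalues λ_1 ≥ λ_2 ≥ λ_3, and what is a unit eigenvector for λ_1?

Step 1 — characteristic polynomial p(λ) = det(λI - Sigma) = λ³ - tr·λ² + c_1·λ - det, where tr = trace, c_1 = sum of the principal 2×2 minors, det = det(Sigma):
  tr = 4 + 5 + 5 = 14,
  c_1 = (4·5 - (2)²) + (4·5 - (2)²) + (5·5 - (0)²) = 16 + 16 + 25 = 57,
  det = 4·(5·5 - (0)²) - (2)·((2)·5 - (0)·(2)) + (2)·((2)·(0) - 5·(2)) = 4·(25) - (2)·(10) + (2)·(-10) = 60.
  So p(λ) = λ³ - 14λ² + 57λ - 60.
Step 2 — look for an integer root (rational root theorem: any rational root is an integer divisor of 60). Testing λ = 5:
  p(5) = 125 - 350 + 285 - 60 = 0  ✓
  Dividing out (λ - 5): p(λ) = (λ - 5)(λ² - 9λ + 12).
Step 3 — remaining eigenvalues from the quadratic λ² - 9λ + 12 = 0:
  Δ = 9² - 4·12 = 81 - 48 = 33,  λ = (9 ± √33)/2 = (9 ± 5.7446)/2 ≈ 7.3723 or 1.6277.
  Sorted: λ_1 = 7.3723,  λ_2 = 5,  λ_3 = 1.6277  (check: sum = 14 = tr ✓).

Step 4 — unit eigenvector for λ_1 ≈ 7.3723: v spans the null space of (Sigma - λ_1 I), whose rows are
  r_1 = (-3.3723, 2, 2),  r_2 = (2, -2.3723, 0),  r_3 = (2, 0, -2.3723).
  v is orthogonal to every row, so take v ∝ r_1 × r_2 = ((2)·(0) - (2)·(-2.3723), (2)·(2) - (-3.3723)·(0), (-3.3723)·(-2.3723) - (2)·(2)) ≈ (4.7446, 4, 4).
  Let u = (4.7446, 4, 4).
  ||u|| = √((4.7446)² + (4)² + (4)²) = √(54.5109) ≈ 7.3831,  v_1 = u/||u|| ≈ (0.6426, 0.5418, 0.5418) (||v_1|| = 1).

λ_1 = 7.3723,  λ_2 = 5,  λ_3 = 1.6277;  v_1 ≈ (0.6426, 0.5418, 0.5418)


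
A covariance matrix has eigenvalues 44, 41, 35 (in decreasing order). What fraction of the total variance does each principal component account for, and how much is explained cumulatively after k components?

Step 1 — total variance = trace(Sigma) = Σ λ_i = 44 + 41 + 35 = 120.

Step 2 — fraction explained by component i = λ_i / Σ λ:
  PC1: 44/120 = 0.3667
  PC2: 41/120 = 0.3417
  PC3: 35/120 = 0.2917

Step 3 — cumulative fraction after k components = (λ_1 + ... + λ_k) / Σ λ:
  k = 1: 44/120 = 0.3667
  k = 2: (44 + 41)/120 = 85/120 = 0.7083
  k = 3: (44 + 41 + 35)/120 = 120/120 = 1

Summary (fraction, with percent):

explained: PC1 0.3667 (36.67%), PC2 0.3417 (34.17%), PC3 0.2917 (29.17%);  cumulative: 0.3667, 0.7083, 1


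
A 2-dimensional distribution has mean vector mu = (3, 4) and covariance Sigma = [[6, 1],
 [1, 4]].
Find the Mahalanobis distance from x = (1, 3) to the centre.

Step 1 — centre the observation: (x - mu) = (-2, -1).

Step 2 — invert Sigma. det(Sigma) = 6·4 - (1)² = 23.
  Sigma^{-1} = (1/det) · [[d, -b], [-b, a]] = [[0.1739, -0.0435],
 [-0.0435, 0.2609]].

Step 3 — form the quadratic (x - mu)^T · Sigma^{-1} · (x - mu):
  Sigma^{-1} · (x - mu) = (-0.3043, -0.1739).
  (x - mu)^T · [Sigma^{-1} · (x - mu)] = (-2)·(-0.3043) + (-1)·(-0.1739) = 0.7826.

Step 4 — take square root: d = √(0.7826) ≈ 0.8847.

d(x, mu) = √(0.7826) ≈ 0.8847


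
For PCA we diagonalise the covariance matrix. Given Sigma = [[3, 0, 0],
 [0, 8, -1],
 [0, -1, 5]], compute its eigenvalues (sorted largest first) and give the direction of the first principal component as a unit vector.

Step 1 — characteristic polynomial p(λ) = det(λI - Sigma) = λ³ - tr·λ² + c_1·λ - det, where tr = trace, c_1 = sum of the principal 2×2 minors, det = det(Sigma):
  tr = 3 + 8 + 5 = 16,
  c_1 = (3·8 - (0)²) + (3·5 - (0)²) + (8·5 - (-1)²) = 24 + 15 + 39 = 78,
  det = 3·(8·5 - (-1)²) - (0)·((0)·5 - (-1)·(0)) + (0)·((0)·(-1) - 8·(0)) = 3·(39) - (0)·(0) + (0)·(0) = 117.
  So p(λ) = λ³ - 16λ² + 78λ - 117.
Step 2 — look for an integer root (rational root theorem: any rational root is an integer divisor of 117). Testing λ = 3:
  p(3) = 27 - 144 + 234 - 117 = 0  ✓
  Dividing out (λ - 3): p(λ) = (λ - 3)(λ² - 13λ + 39).
Step 3 — remaining eigenvalues from the quadratic λ² - 13λ + 39 = 0:
  Δ = 13² - 4·39 = 169 - 156 = 13,  λ = (13 ± √13)/2 = (13 ± 3.6056)/2 ≈ 8.3028 or 4.6972.
  Sorted: λ_1 = 8.3028,  λ_2 = 4.6972,  λ_3 = 3  (check: sum = 16 = tr ✓).

Step 4 — unit eigenvector for λ_1 ≈ 8.3028: v spans the null space of (Sigma - λ_1 I), whose rows are
  r_1 = (-5.3028, 0, 0),  r_2 = (0, -0.3028, -1),  r_3 = (0, -1, -3.3028).
  v is orthogonal to every row, so take v ∝ r_1 × r_2 = ((0)·(-1) - (0)·(-0.3028), (0)·(0) - (-5.3028)·(-1), (-5.3028)·(-0.3028) - (0)·(0)) ≈ (0, -5.3028, 1.6056).
  Rescale (multiply by -1 so the first nonzero entry is positive): u = (0, 5.3028, -1.6056).
  ||u|| = √((0)² + (5.3028)² + (-1.6056)²) = √(30.6972) ≈ 5.5405,  v_1 = u/||u|| ≈ (0, 0.9571, -0.2898) (||v_1|| = 1).

λ_1 = 8.3028,  λ_2 = 4.6972,  λ_3 = 3;  v_1 ≈ (0, 0.9571, -0.2898)


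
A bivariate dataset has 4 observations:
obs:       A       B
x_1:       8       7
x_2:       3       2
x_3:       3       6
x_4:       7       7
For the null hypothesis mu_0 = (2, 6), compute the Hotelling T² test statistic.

Step 1 — sample mean vector:
  mean(A) = (8 + 3 + 3 + 7) / 4 = 21/4 = 5.25
  mean(B) = (7 + 2 + 6 + 7) / 4 = 22/4 = 5.5
  x̄ = (5.25, 5.5),  deviation x̄ - mu_0 = (5.25, 5.5) - (2, 6) = (3.25, -0.5).

Step 2 — sample covariance matrix, S[i,j] = (1/(n-1)) · Σ_k (x_{k,i} - mean_i) · (x_{k,j} - mean_j), divisor n-1 = 3:
  S[A,A] = ((2.75)·(2.75) + (-2.25)·(-2.25) + (-2.25)·(-2.25) + (1.75)·(1.75)) / 3 = 20.75/3 = 6.9167
  S[A,B] = ((2.75)·(1.5) + (-2.25)·(-3.5) + (-2.25)·(0.5) + (1.75)·(1.5)) / 3 = 13.5/3 = 4.5
  S[B,B] = ((1.5)·(1.5) + (-3.5)·(-3.5) + (0.5)·(0.5) + (1.5)·(1.5)) / 3 = 17/3 = 5.6667
  S = [[6.9167, 4.5],
 [4.5, 5.6667]].

Step 3 — invert S. det(S) = 6.9167·5.6667 - (4.5)² = 18.9444.
  S^{-1} = (1/det) · [[d, -b], [-b, a]] = [[0.2991, -0.2375],
 [-0.2375, 0.3651]].

Step 4 — quadratic form (x̄ - mu_0)^T · S^{-1} · (x̄ - mu_0):
  S^{-1} · (x̄ - mu_0) = (1.0909, -0.9545),
  (x̄ - mu_0)^T · [...] = (3.25)·(1.0909) + (-0.5)·(-0.9545) = 4.0227.

Step 5 — scale by n: T² = 4 · 4.0227 = 16.0909.

T² ≈ 16.0909


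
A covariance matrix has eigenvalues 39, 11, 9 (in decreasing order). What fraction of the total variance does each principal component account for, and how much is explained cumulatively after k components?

Step 1 — total variance = trace(Sigma) = Σ λ_i = 39 + 11 + 9 = 59.

Step 2 — fraction explained by component i = λ_i / Σ λ:
  PC1: 39/59 = 0.661
  PC2: 11/59 = 0.1864
  PC3: 9/59 = 0.1525

Step 3 — cumulative fraction after k components = (λ_1 + ... + λ_k) / Σ λ:
  k = 1: 39/59 = 0.661
  k = 2: (39 + 11)/59 = 50/59 = 0.8475
  k = 3: (39 + 11 + 9)/59 = 59/59 = 1

Summary (fraction, with percent):

explained: PC1 0.661 (66.1%), PC2 0.1864 (18.64%), PC3 0.1525 (15.25%);  cumulative: 0.661, 0.8475, 1


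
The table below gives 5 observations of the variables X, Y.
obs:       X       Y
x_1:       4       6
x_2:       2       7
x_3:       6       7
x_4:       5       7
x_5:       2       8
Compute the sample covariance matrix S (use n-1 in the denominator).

Step 1 — column means:
  mean(X) = (4 + 2 + 6 + 5 + 2) / 5 = 19/5 = 3.8
  mean(Y) = (6 + 7 + 7 + 7 + 8) / 5 = 35/5 = 7

Step 2 — sample covariance S[i,j] = (1/(n-1)) · Σ_k (x_{k,i} - mean_i) · (x_{k,j} - mean_j), with n-1 = 4.
  S[X,X] = ((0.2)·(0.2) + (-1.8)·(-1.8) + (2.2)·(2.2) + (1.2)·(1.2) + (-1.8)·(-1.8)) / 4 = 12.8/4 = 3.2
  S[X,Y] = ((0.2)·(-1) + (-1.8)·(0) + (2.2)·(0) + (1.2)·(0) + (-1.8)·(1)) / 4 = -2/4 = -0.5
  S[Y,Y] = ((-1)·(-1) + (0)·(0) + (0)·(0) + (0)·(0) + (1)·(1)) / 4 = 2/4 = 0.5

S is symmetric (S[j,i] = S[i,j]). Assembling:

S = [[3.2, -0.5],
 [-0.5, 0.5]]


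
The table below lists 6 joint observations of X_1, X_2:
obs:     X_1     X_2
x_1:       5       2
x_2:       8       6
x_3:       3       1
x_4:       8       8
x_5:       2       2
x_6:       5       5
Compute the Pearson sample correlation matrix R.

Step 1 — column means:
  mean(X_1) = (5 + 8 + 3 + 8 + 2 + 5) / 6 = 31/6 = 5.1667
  mean(X_2) = (2 + 6 + 1 + 8 + 2 + 5) / 6 = 24/6 = 4

Step 2 — sample variances and covariances s[i,j] = (1/(n-1)) · Σ_k (x_{k,i} - mean_i) · (x_{k,j} - mean_j), with n-1 = 5:
  s[X_1,X_1] = ((-0.1667)·(-0.1667) + (2.8333)·(2.8333) + (-2.1667)·(-2.1667) + (2.8333)·(2.8333) + (-3.1667)·(-3.1667) + (-0.1667)·(-0.1667)) / 5 = 30.8333/5 = 6.1667
  s[X_1,X_2] = ((-0.1667)·(-2) + (2.8333)·(2) + (-2.1667)·(-3) + (2.8333)·(4) + (-3.1667)·(-2) + (-0.1667)·(1)) / 5 = 30/5 = 6
  s[X_2,X_2] = ((-2)·(-2) + (2)·(2) + (-3)·(-3) + (4)·(4) + (-2)·(-2) + (1)·(1)) / 5 = 38/5 = 7.6
  Sample standard deviations s_i = √(s[i,i]):
  s(X_1) = √(6.1667) = 2.4833
  s(X_2) = √(7.6) = 2.7568

Step 3 — r_{ij} = s_{ij} / (s_i · s_j):
  r[X_1,X_1] = 1 (diagonal).
  r[X_1,X_2] = 6 / (2.4833 · 2.7568) = 6 / 6.8459 = 0.8764
  r[X_2,X_2] = 1 (diagonal).

R is symmetric with unit diagonal. Assembling:

R = [[1, 0.8764],
 [0.8764, 1]]


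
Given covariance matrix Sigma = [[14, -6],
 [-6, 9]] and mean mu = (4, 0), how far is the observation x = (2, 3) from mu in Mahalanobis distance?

Step 1 — centre the observation: (x - mu) = (-2, 3).

Step 2 — invert Sigma. det(Sigma) = 14·9 - (-6)² = 90.
  Sigma^{-1} = (1/det) · [[d, -b], [-b, a]] = [[0.1, 0.0667],
 [0.0667, 0.1556]].

Step 3 — form the quadratic (x - mu)^T · Sigma^{-1} · (x - mu):
  Sigma^{-1} · (x - mu) = (0, 0.3333).
  (x - mu)^T · [Sigma^{-1} · (x - mu)] = (-2)·(0) + (3)·(0.3333) = 1.

Step 4 — take square root: d = √(1) ≈ 1.

d(x, mu) = √(1) ≈ 1


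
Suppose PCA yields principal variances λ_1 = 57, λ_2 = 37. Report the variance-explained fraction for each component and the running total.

Step 1 — total variance = trace(Sigma) = Σ λ_i = 57 + 37 = 94.

Step 2 — fraction explained by component i = λ_i / Σ λ:
  PC1: 57/94 = 0.6064
  PC2: 37/94 = 0.3936

Step 3 — cumulative fraction after k components = (λ_1 + ... + λ_k) / Σ λ:
  k = 1: 57/94 = 0.6064
  k = 2: (57 + 37)/94 = 94/94 = 1

Summary (fraction, with percent):

explained: PC1 0.6064 (60.64%), PC2 0.3936 (39.36%);  cumulative: 0.6064, 1


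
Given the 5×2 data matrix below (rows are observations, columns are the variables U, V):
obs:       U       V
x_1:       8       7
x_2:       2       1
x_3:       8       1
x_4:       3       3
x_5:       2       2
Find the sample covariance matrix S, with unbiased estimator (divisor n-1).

Step 1 — column means:
  mean(U) = (8 + 2 + 8 + 3 + 2) / 5 = 23/5 = 4.6
  mean(V) = (7 + 1 + 1 + 3 + 2) / 5 = 14/5 = 2.8

Step 2 — sample covariance S[i,j] = (1/(n-1)) · Σ_k (x_{k,i} - mean_i) · (x_{k,j} - mean_j), with n-1 = 4.
  S[U,U] = ((3.4)·(3.4) + (-2.6)·(-2.6) + (3.4)·(3.4) + (-1.6)·(-1.6) + (-2.6)·(-2.6)) / 4 = 39.2/4 = 9.8
  S[U,V] = ((3.4)·(4.2) + (-2.6)·(-1.8) + (3.4)·(-1.8) + (-1.6)·(0.2) + (-2.6)·(-0.8)) / 4 = 14.6/4 = 3.65
  S[V,V] = ((4.2)·(4.2) + (-1.8)·(-1.8) + (-1.8)·(-1.8) + (0.2)·(0.2) + (-0.8)·(-0.8)) / 4 = 24.8/4 = 6.2

S is symmetric (S[j,i] = S[i,j]). Assembling:

S = [[9.8, 3.65],
 [3.65, 6.2]]


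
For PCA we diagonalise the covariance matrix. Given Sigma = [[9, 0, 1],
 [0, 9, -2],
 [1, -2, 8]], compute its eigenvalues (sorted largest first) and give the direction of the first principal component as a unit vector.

Step 1 — characteristic polynomial p(λ) = det(λI - Sigma) = λ³ - tr·λ² + c_1·λ - det, where tr = trace, c_1 = sum of the principal 2×2 minors, det = det(Sigma):
  tr = 9 + 9 + 8 = 26,
  c_1 = (9·9 - (0)²) + (9·8 - (1)²) + (9·8 - (-2)²) = 81 + 71 + 68 = 220,
  det = 9·(9·8 - (-2)²) - (0)·((0)·8 - (-2)·(1)) + (1)·((0)·(-2) - 9·(1)) = 9·(68) - (0)·(2) + (1)·(-9) = 603.
  So p(λ) = λ³ - 26λ² + 220λ - 603.
Step 2 — look for an integer root (rational root theorem: any rational root is an integer divisor of 603). Testing λ = 9:
  p(9) = 729 - 2106 + 1980 - 603 = 0  ✓
  Dividing out (λ - 9): p(λ) = (λ - 9)(λ² - 17λ + 67).
Step 3 — remaining eigenvalues from the quadratic λ² - 17λ + 67 = 0:
  Δ = 17² - 4·67 = 289 - 268 = 21,  λ = (17 ± √21)/2 = (17 ± 4.5826)/2 ≈ 10.7913 or 6.2087.
  Sorted: λ_1 = 10.7913,  λ_2 = 9,  λ_3 = 6.2087  (check: sum = 26 = tr ✓).

Step 4 — unit eigenvector for λ_1 ≈ 10.7913: v spans the null space of (Sigma - λ_1 I), whose rows are
  r_1 = (-1.7913, 0, 1),  r_2 = (0, -1.7913, -2),  r_3 = (1, -2, -2.7913).
  v is orthogonal to every row, so take v ∝ r_1 × r_2 = ((0)·(-2) - (1)·(-1.7913), (1)·(0) - (-1.7913)·(-2), (-1.7913)·(-1.7913) - (0)·(0)) ≈ (1.7913, -3.5826, 3.2087).
  Let u = (1.7913, -3.5826, 3.2087).
  ||u|| = √((1.7913)² + (-3.5826)² + (3.2087)²) = √(26.3394) ≈ 5.1322,  v_1 = u/||u|| ≈ (0.349, -0.6981, 0.6252) (||v_1|| = 1).

λ_1 = 10.7913,  λ_2 = 9,  λ_3 = 6.2087;  v_1 ≈ (0.349, -0.6981, 0.6252)


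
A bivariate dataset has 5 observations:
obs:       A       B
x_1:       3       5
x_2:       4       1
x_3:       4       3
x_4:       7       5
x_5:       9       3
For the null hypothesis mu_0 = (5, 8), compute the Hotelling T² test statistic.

Step 1 — sample mean vector:
  mean(A) = (3 + 4 + 4 + 7 + 9) / 5 = 27/5 = 5.4
  mean(B) = (5 + 1 + 3 + 5 + 3) / 5 = 17/5 = 3.4
  x̄ = (5.4, 3.4),  deviation x̄ - mu_0 = (5.4, 3.4) - (5, 8) = (0.4, -4.6).

Step 2 — sample covariance matrix, S[i,j] = (1/(n-1)) · Σ_k (x_{k,i} - mean_i) · (x_{k,j} - mean_j), divisor n-1 = 4:
  S[A,A] = ((-2.4)·(-2.4) + (-1.4)·(-1.4) + (-1.4)·(-1.4) + (1.6)·(1.6) + (3.6)·(3.6)) / 4 = 25.2/4 = 6.3
  S[A,B] = ((-2.4)·(1.6) + (-1.4)·(-2.4) + (-1.4)·(-0.4) + (1.6)·(1.6) + (3.6)·(-0.4)) / 4 = 1.2/4 = 0.3
  S[B,B] = ((1.6)·(1.6) + (-2.4)·(-2.4) + (-0.4)·(-0.4) + (1.6)·(1.6) + (-0.4)·(-0.4)) / 4 = 11.2/4 = 2.8
  S = [[6.3, 0.3],
 [0.3, 2.8]].

Step 3 — invert S. det(S) = 6.3·2.8 - (0.3)² = 17.55.
  S^{-1} = (1/det) · [[d, -b], [-b, a]] = [[0.1595, -0.0171],
 [-0.0171, 0.359]].

Step 4 — quadratic form (x̄ - mu_0)^T · S^{-1} · (x̄ - mu_0):
  S^{-1} · (x̄ - mu_0) = (0.1425, -1.6581),
  (x̄ - mu_0)^T · [...] = (0.4)·(0.1425) + (-4.6)·(-1.6581) = 7.6843.

Step 5 — scale by n: T² = 5 · 7.6843 = 38.4217.

T² ≈ 38.4217


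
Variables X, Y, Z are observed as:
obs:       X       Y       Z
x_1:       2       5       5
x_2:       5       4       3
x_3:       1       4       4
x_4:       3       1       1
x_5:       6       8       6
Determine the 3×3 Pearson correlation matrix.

Step 1 — column means:
  mean(X) = (2 + 5 + 1 + 3 + 6) / 5 = 17/5 = 3.4
  mean(Y) = (5 + 4 + 4 + 1 + 8) / 5 = 22/5 = 4.4
  mean(Z) = (5 + 3 + 4 + 1 + 6) / 5 = 19/5 = 3.8

Step 2 — sample variances and covariances s[i,j] = (1/(n-1)) · Σ_k (x_{k,i} - mean_i) · (x_{k,j} - mean_j), with n-1 = 4:
  s[X,X] = ((-1.4)·(-1.4) + (1.6)·(1.6) + (-2.4)·(-2.4) + (-0.4)·(-0.4) + (2.6)·(2.6)) / 4 = 17.2/4 = 4.3
  s[X,Y] = ((-1.4)·(0.6) + (1.6)·(-0.4) + (-2.4)·(-0.4) + (-0.4)·(-3.4) + (2.6)·(3.6)) / 4 = 10.2/4 = 2.55
  s[X,Z] = ((-1.4)·(1.2) + (1.6)·(-0.8) + (-2.4)·(0.2) + (-0.4)·(-2.8) + (2.6)·(2.2)) / 4 = 3.4/4 = 0.85
  s[Y,Y] = ((0.6)·(0.6) + (-0.4)·(-0.4) + (-0.4)·(-0.4) + (-3.4)·(-3.4) + (3.6)·(3.6)) / 4 = 25.2/4 = 6.3
  s[Y,Z] = ((0.6)·(1.2) + (-0.4)·(-0.8) + (-0.4)·(0.2) + (-3.4)·(-2.8) + (3.6)·(2.2)) / 4 = 18.4/4 = 4.6
  s[Z,Z] = ((1.2)·(1.2) + (-0.8)·(-0.8) + (0.2)·(0.2) + (-2.8)·(-2.8) + (2.2)·(2.2)) / 4 = 14.8/4 = 3.7
  Sample standard deviations s_i = √(s[i,i]):
  s(X) = √(4.3) = 2.0736
  s(Y) = √(6.3) = 2.51
  s(Z) = √(3.7) = 1.9235

Step 3 — r_{ij} = s_{ij} / (s_i · s_j):
  r[X,X] = 1 (diagonal).
  r[X,Y] = 2.55 / (2.0736 · 2.51) = 2.55 / 5.2048 = 0.4899
  r[X,Z] = 0.85 / (2.0736 · 1.9235) = 0.85 / 3.9887 = 0.2131
  r[Y,Y] = 1 (diagonal).
  r[Y,Z] = 4.6 / (2.51 · 1.9235) = 4.6 / 4.828 = 0.9528
  r[Z,Z] = 1 (diagonal).

R is symmetric with unit diagonal. Assembling:

R = [[1, 0.4899, 0.2131],
 [0.4899, 1, 0.9528],
 [0.2131, 0.9528, 1]]


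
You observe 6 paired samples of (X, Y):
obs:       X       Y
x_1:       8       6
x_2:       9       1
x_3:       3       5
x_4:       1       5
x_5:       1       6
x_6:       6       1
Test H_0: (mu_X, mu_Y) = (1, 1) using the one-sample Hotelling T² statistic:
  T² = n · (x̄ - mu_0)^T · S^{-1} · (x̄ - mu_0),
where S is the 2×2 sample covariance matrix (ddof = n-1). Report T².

Step 1 — sample mean vector:
  mean(X) = (8 + 9 + 3 + 1 + 1 + 6) / 6 = 28/6 = 4.6667
  mean(Y) = (6 + 1 + 5 + 5 + 6 + 1) / 6 = 24/6 = 4
  x̄ = (4.6667, 4),  deviation x̄ - mu_0 = (4.6667, 4) - (1, 1) = (3.6667, 3).

Step 2 — sample covariance matrix, S[i,j] = (1/(n-1)) · Σ_k (x_{k,i} - mean_i) · (x_{k,j} - mean_j), divisor n-1 = 5:
  S[X,X] = ((3.3333)·(3.3333) + (4.3333)·(4.3333) + (-1.6667)·(-1.6667) + (-3.6667)·(-3.6667) + (-3.6667)·(-3.6667) + (1.3333)·(1.3333)) / 5 = 61.3333/5 = 12.2667
  S[X,Y] = ((3.3333)·(2) + (4.3333)·(-3) + (-1.6667)·(1) + (-3.6667)·(1) + (-3.6667)·(2) + (1.3333)·(-3)) / 5 = -23/5 = -4.6
  S[Y,Y] = ((2)·(2) + (-3)·(-3) + (1)·(1) + (1)·(1) + (2)·(2) + (-3)·(-3)) / 5 = 28/5 = 5.6
  S = [[12.2667, -4.6],
 [-4.6, 5.6]].

Step 3 — invert S. det(S) = 12.2667·5.6 - (-4.6)² = 47.5333.
  S^{-1} = (1/det) · [[d, -b], [-b, a]] = [[0.1178, 0.0968],
 [0.0968, 0.2581]].

Step 4 — quadratic form (x̄ - mu_0)^T · S^{-1} · (x̄ - mu_0):
  S^{-1} · (x̄ - mu_0) = (0.7223, 1.129),
  (x̄ - mu_0)^T · [...] = (3.6667)·(0.7223) + (3)·(1.129) = 6.0355.

Step 5 — scale by n: T² = 6 · 6.0355 = 36.2132.

T² ≈ 36.2132


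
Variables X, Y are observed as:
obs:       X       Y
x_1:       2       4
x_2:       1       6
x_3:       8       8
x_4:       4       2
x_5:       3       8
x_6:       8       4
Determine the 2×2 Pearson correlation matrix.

Step 1 — column means:
  mean(X) = (2 + 1 + 8 + 4 + 3 + 8) / 6 = 26/6 = 4.3333
  mean(Y) = (4 + 6 + 8 + 2 + 8 + 4) / 6 = 32/6 = 5.3333

Step 2 — sample variances and covariances s[i,j] = (1/(n-1)) · Σ_k (x_{k,i} - mean_i) · (x_{k,j} - mean_j), with n-1 = 5:
  s[X,X] = ((-2.3333)·(-2.3333) + (-3.3333)·(-3.3333) + (3.6667)·(3.6667) + (-0.3333)·(-0.3333) + (-1.3333)·(-1.3333) + (3.6667)·(3.6667)) / 5 = 45.3333/5 = 9.0667
  s[X,Y] = ((-2.3333)·(-1.3333) + (-3.3333)·(0.6667) + (3.6667)·(2.6667) + (-0.3333)·(-3.3333) + (-1.3333)·(2.6667) + (3.6667)·(-1.3333)) / 5 = 3.3333/5 = 0.6667
  s[Y,Y] = ((-1.3333)·(-1.3333) + (0.6667)·(0.6667) + (2.6667)·(2.6667) + (-3.3333)·(-3.3333) + (2.6667)·(2.6667) + (-1.3333)·(-1.3333)) / 5 = 29.3333/5 = 5.8667
  Sample standard deviations s_i = √(s[i,i]):
  s(X) = √(9.0667) = 3.0111
  s(Y) = √(5.8667) = 2.4221

Step 3 — r_{ij} = s_{ij} / (s_i · s_j):
  r[X,X] = 1 (diagonal).
  r[X,Y] = 0.6667 / (3.0111 · 2.4221) = 0.6667 / 7.2932 = 0.0914
  r[Y,Y] = 1 (diagonal).

R is symmetric with unit diagonal. Assembling:

R = [[1, 0.0914],
 [0.0914, 1]]


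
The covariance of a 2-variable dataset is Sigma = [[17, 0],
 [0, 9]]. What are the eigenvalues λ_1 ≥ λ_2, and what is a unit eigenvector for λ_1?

Step 1 — characteristic polynomial of 2×2 Sigma:
  det(Sigma - λI) = λ² - trace · λ + det = 0.
  trace = 17 + 9 = 26, det = 17·9 - (0)² = 153.
Step 2 — discriminant:
  Δ = trace² - 4·det = 676 - 612 = 64.
Step 3 — eigenvalues:
  λ = (trace ± √Δ)/2 = (26 ± 8)/2,
  λ_1 = 17,  λ_2 = 9.

Step 4 — unit eigenvector for λ_1: Sigma is diagonal, so its eigenvectors are the coordinate axes. λ_1 = 17 is the diagonal entry on the first coordinate axis, hence
  v_1 = (1, 0) (||v_1|| = 1).

λ_1 = 17,  λ_2 = 9;  v_1 ≈ (1, 0)


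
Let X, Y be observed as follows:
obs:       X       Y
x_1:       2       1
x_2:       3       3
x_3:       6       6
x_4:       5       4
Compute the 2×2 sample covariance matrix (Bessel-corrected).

Step 1 — column means:
  mean(X) = (2 + 3 + 6 + 5) / 4 = 16/4 = 4
  mean(Y) = (1 + 3 + 6 + 4) / 4 = 14/4 = 3.5

Step 2 — sample covariance S[i,j] = (1/(n-1)) · Σ_k (x_{k,i} - mean_i) · (x_{k,j} - mean_j), with n-1 = 3.
  S[X,X] = ((-2)·(-2) + (-1)·(-1) + (2)·(2) + (1)·(1)) / 3 = 10/3 = 3.3333
  S[X,Y] = ((-2)·(-2.5) + (-1)·(-0.5) + (2)·(2.5) + (1)·(0.5)) / 3 = 11/3 = 3.6667
  S[Y,Y] = ((-2.5)·(-2.5) + (-0.5)·(-0.5) + (2.5)·(2.5) + (0.5)·(0.5)) / 3 = 13/3 = 4.3333

S is symmetric (S[j,i] = S[i,j]). Assembling:

S = [[3.3333, 3.6667],
 [3.6667, 4.3333]]


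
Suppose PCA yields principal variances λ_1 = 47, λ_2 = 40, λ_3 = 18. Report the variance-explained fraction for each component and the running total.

Step 1 — total variance = trace(Sigma) = Σ λ_i = 47 + 40 + 18 = 105.

Step 2 — fraction explained by component i = λ_i / Σ λ:
  PC1: 47/105 = 0.4476
  PC2: 40/105 = 0.381
  PC3: 18/105 = 0.1714

Step 3 — cumulative fraction after k components = (λ_1 + ... + λ_k) / Σ λ:
  k = 1: 47/105 = 0.4476
  k = 2: (47 + 40)/105 = 87/105 = 0.8286
  k = 3: (47 + 40 + 18)/105 = 105/105 = 1

Summary (fraction, with percent):

explained: PC1 0.4476 (44.76%), PC2 0.381 (38.1%), PC3 0.1714 (17.14%);  cumulative: 0.4476, 0.8286, 1


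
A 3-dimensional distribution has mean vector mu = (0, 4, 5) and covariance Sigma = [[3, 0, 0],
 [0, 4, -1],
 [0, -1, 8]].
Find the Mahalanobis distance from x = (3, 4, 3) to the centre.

Step 1 — centre the observation: (x - mu) = (3, 0, -2).

Step 2 — invert Sigma (cofactor / det for 3×3, or solve directly):
  Sigma^{-1} = [[0.3333, 0, 0],
 [0, 0.2581, 0.0323],
 [0, 0.0323, 0.129]].

Step 3 — form the quadratic (x - mu)^T · Sigma^{-1} · (x - mu):
  Sigma^{-1} · (x - mu) = (1, -0.0645, -0.2581).
  (x - mu)^T · [Sigma^{-1} · (x - mu)] = (3)·(1) + (0)·(-0.0645) + (-2)·(-0.2581) = 3.5161.

Step 4 — take square root: d = √(3.5161) ≈ 1.8751.

d(x, mu) = √(3.5161) ≈ 1.8751


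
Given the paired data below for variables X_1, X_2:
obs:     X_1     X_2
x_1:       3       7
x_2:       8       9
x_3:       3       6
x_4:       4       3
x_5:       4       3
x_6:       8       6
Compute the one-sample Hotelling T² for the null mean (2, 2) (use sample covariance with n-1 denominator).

Step 1 — sample mean vector:
  mean(X_1) = (3 + 8 + 3 + 4 + 4 + 8) / 6 = 30/6 = 5
  mean(X_2) = (7 + 9 + 6 + 3 + 3 + 6) / 6 = 34/6 = 5.6667
  x̄ = (5, 5.6667),  deviation x̄ - mu_0 = (5, 5.6667) - (2, 2) = (3, 3.6667).

Step 2 — sample covariance matrix, S[i,j] = (1/(n-1)) · Σ_k (x_{k,i} - mean_i) · (x_{k,j} - mean_j), divisor n-1 = 5:
  S[X_1,X_1] = ((-2)·(-2) + (3)·(3) + (-2)·(-2) + (-1)·(-1) + (-1)·(-1) + (3)·(3)) / 5 = 28/5 = 5.6
  S[X_1,X_2] = ((-2)·(1.3333) + (3)·(3.3333) + (-2)·(0.3333) + (-1)·(-2.6667) + (-1)·(-2.6667) + (3)·(0.3333)) / 5 = 13/5 = 2.6
  S[X_2,X_2] = ((1.3333)·(1.3333) + (3.3333)·(3.3333) + (0.3333)·(0.3333) + (-2.6667)·(-2.6667) + (-2.6667)·(-2.6667) + (0.3333)·(0.3333)) / 5 = 27.3333/5 = 5.4667
  S = [[5.6, 2.6],
 [2.6, 5.4667]].

Step 3 — invert S. det(S) = 5.6·5.4667 - (2.6)² = 23.8533.
  S^{-1} = (1/det) · [[d, -b], [-b, a]] = [[0.2292, -0.109],
 [-0.109, 0.2348]].

Step 4 — quadratic form (x̄ - mu_0)^T · S^{-1} · (x̄ - mu_0):
  S^{-1} · (x̄ - mu_0) = (0.2879, 0.5338),
  (x̄ - mu_0)^T · [...] = (3)·(0.2879) + (3.6667)·(0.5338) = 2.8209.

Step 5 — scale by n: T² = 6 · 2.8209 = 16.9257.

T² ≈ 16.9257


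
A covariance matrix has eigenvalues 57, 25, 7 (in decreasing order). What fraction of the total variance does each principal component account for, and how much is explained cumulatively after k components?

Step 1 — total variance = trace(Sigma) = Σ λ_i = 57 + 25 + 7 = 89.

Step 2 — fraction explained by component i = λ_i / Σ λ:
  PC1: 57/89 = 0.6404
  PC2: 25/89 = 0.2809
  PC3: 7/89 = 0.0787

Step 3 — cumulative fraction after k components = (λ_1 + ... + λ_k) / Σ λ:
  k = 1: 57/89 = 0.6404
  k = 2: (57 + 25)/89 = 82/89 = 0.9213
  k = 3: (57 + 25 + 7)/89 = 89/89 = 1

Summary (fraction, with percent):

explained: PC1 0.6404 (64.04%), PC2 0.2809 (28.09%), PC3 0.0787 (7.87%);  cumulative: 0.6404, 0.9213, 1


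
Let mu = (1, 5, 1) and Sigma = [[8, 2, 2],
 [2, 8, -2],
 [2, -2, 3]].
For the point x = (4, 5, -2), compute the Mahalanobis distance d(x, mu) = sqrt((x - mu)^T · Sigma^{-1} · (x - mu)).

Step 1 — centre the observation: (x - mu) = (3, 0, -3).

Step 2 — invert Sigma (cofactor / det for 3×3, or solve directly):
  Sigma^{-1} = [[0.2, -0.1, -0.2],
 [-0.1, 0.2, 0.2],
 [-0.2, 0.2, 0.6]].

Step 3 — form the quadratic (x - mu)^T · Sigma^{-1} · (x - mu):
  Sigma^{-1} · (x - mu) = (1.2, -0.9, -2.4).
  (x - mu)^T · [Sigma^{-1} · (x - mu)] = (3)·(1.2) + (0)·(-0.9) + (-3)·(-2.4) = 10.8.

Step 4 — take square root: d = √(10.8) ≈ 3.2863.

d(x, mu) = √(10.8) ≈ 3.2863


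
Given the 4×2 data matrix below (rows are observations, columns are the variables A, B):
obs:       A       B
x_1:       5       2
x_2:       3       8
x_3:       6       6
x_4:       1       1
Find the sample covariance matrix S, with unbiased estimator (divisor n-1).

Step 1 — column means:
  mean(A) = (5 + 3 + 6 + 1) / 4 = 15/4 = 3.75
  mean(B) = (2 + 8 + 6 + 1) / 4 = 17/4 = 4.25

Step 2 — sample covariance S[i,j] = (1/(n-1)) · Σ_k (x_{k,i} - mean_i) · (x_{k,j} - mean_j), with n-1 = 3.
  S[A,A] = ((1.25)·(1.25) + (-0.75)·(-0.75) + (2.25)·(2.25) + (-2.75)·(-2.75)) / 3 = 14.75/3 = 4.9167
  S[A,B] = ((1.25)·(-2.25) + (-0.75)·(3.75) + (2.25)·(1.75) + (-2.75)·(-3.25)) / 3 = 7.25/3 = 2.4167
  S[B,B] = ((-2.25)·(-2.25) + (3.75)·(3.75) + (1.75)·(1.75) + (-3.25)·(-3.25)) / 3 = 32.75/3 = 10.9167

S is symmetric (S[j,i] = S[i,j]). Assembling:

S = [[4.9167, 2.4167],
 [2.4167, 10.9167]]


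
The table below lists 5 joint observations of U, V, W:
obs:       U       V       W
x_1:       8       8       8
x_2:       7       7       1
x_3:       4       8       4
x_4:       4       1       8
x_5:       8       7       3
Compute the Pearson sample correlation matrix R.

Step 1 — column means:
  mean(U) = (8 + 7 + 4 + 4 + 8) / 5 = 31/5 = 6.2
  mean(V) = (8 + 7 + 8 + 1 + 7) / 5 = 31/5 = 6.2
  mean(W) = (8 + 1 + 4 + 8 + 3) / 5 = 24/5 = 4.8

Step 2 — sample variances and covariances s[i,j] = (1/(n-1)) · Σ_k (x_{k,i} - mean_i) · (x_{k,j} - mean_j), with n-1 = 4:
  s[U,U] = ((1.8)·(1.8) + (0.8)·(0.8) + (-2.2)·(-2.2) + (-2.2)·(-2.2) + (1.8)·(1.8)) / 4 = 16.8/4 = 4.2
  s[U,V] = ((1.8)·(1.8) + (0.8)·(0.8) + (-2.2)·(1.8) + (-2.2)·(-5.2) + (1.8)·(0.8)) / 4 = 12.8/4 = 3.2
  s[U,W] = ((1.8)·(3.2) + (0.8)·(-3.8) + (-2.2)·(-0.8) + (-2.2)·(3.2) + (1.8)·(-1.8)) / 4 = -5.8/4 = -1.45
  s[V,V] = ((1.8)·(1.8) + (0.8)·(0.8) + (1.8)·(1.8) + (-5.2)·(-5.2) + (0.8)·(0.8)) / 4 = 34.8/4 = 8.7
  s[V,W] = ((1.8)·(3.2) + (0.8)·(-3.8) + (1.8)·(-0.8) + (-5.2)·(3.2) + (0.8)·(-1.8)) / 4 = -16.8/4 = -4.2
  s[W,W] = ((3.2)·(3.2) + (-3.8)·(-3.8) + (-0.8)·(-0.8) + (3.2)·(3.2) + (-1.8)·(-1.8)) / 4 = 38.8/4 = 9.7
  Sample standard deviations s_i = √(s[i,i]):
  s(U) = √(4.2) = 2.0494
  s(V) = √(8.7) = 2.9496
  s(W) = √(9.7) = 3.1145

Step 3 — r_{ij} = s_{ij} / (s_i · s_j):
  r[U,U] = 1 (diagonal).
  r[U,V] = 3.2 / (2.0494 · 2.9496) = 3.2 / 6.0448 = 0.5294
  r[U,W] = -1.45 / (2.0494 · 3.1145) = -1.45 / 6.3828 = -0.2272
  r[V,V] = 1 (diagonal).
  r[V,W] = -4.2 / (2.9496 · 3.1145) = -4.2 / 9.1864 = -0.4572
  r[W,W] = 1 (diagonal).

R is symmetric with unit diagonal. Assembling:

R = [[1, 0.5294, -0.2272],
 [0.5294, 1, -0.4572],
 [-0.2272, -0.4572, 1]]


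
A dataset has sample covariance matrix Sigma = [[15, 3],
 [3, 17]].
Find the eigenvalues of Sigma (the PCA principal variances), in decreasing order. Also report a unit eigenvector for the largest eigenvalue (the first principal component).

Step 1 — characteristic polynomial of 2×2 Sigma:
  det(Sigma - λI) = λ² - trace · λ + det = 0.
  trace = 15 + 17 = 32, det = 15·17 - (3)² = 246.
Step 2 — discriminant:
  Δ = trace² - 4·det = 1024 - 984 = 40.
Step 3 — eigenvalues:
  λ = (trace ± √Δ)/2 = (32 ± 6.3246)/2,
  λ_1 = 19.1623,  λ_2 = 12.8377.

Step 4 — unit eigenvector for λ_1: solve (Sigma - λ_1 I)v = 0. First row:
  (15 - 19.1623)·v_x + (3)·v_y = 0, i.e. (-4.1623)·v_x + (3)·v_y = 0,
  so v ∝ (b, λ_1 - a) = (3, 4.1623) = u.
  ||u|| = √((3)² + (4.1623)²) = √(26.3246) ≈ 5.1307,
  v_1 = u/||u|| ≈ (0.5847, 0.8112) (||v_1|| = 1).

λ_1 = 19.1623,  λ_2 = 12.8377;  v_1 ≈ (0.5847, 0.8112)
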